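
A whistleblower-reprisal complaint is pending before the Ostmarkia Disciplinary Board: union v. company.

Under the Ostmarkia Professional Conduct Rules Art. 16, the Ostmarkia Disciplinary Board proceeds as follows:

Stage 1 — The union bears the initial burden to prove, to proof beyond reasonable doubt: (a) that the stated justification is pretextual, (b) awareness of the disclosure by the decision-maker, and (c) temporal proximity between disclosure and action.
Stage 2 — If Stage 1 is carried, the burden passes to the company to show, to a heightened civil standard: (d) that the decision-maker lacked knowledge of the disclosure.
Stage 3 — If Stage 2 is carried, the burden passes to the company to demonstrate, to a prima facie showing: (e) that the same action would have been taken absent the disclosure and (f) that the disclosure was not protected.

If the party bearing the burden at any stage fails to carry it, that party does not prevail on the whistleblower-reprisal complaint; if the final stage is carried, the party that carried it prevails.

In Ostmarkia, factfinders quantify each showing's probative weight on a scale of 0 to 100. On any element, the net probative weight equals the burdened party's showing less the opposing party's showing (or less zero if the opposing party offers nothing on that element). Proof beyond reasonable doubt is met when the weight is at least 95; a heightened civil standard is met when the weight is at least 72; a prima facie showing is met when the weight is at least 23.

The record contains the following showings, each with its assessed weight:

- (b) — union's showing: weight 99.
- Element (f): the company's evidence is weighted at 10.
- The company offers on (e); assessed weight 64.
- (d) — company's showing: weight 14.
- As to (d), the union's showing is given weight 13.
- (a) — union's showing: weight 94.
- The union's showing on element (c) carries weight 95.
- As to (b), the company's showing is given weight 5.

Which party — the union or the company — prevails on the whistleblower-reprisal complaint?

Stage 1 (union, proof beyond reasonable doubt, weight is at least 95): (a) 94 < 95 — fails; (b) net 99−5=94 < 95 — fails; (c) 95 ≥ 95 — meets.
  Stage 1 not carried; the union fails its burden.
The company prevails.

company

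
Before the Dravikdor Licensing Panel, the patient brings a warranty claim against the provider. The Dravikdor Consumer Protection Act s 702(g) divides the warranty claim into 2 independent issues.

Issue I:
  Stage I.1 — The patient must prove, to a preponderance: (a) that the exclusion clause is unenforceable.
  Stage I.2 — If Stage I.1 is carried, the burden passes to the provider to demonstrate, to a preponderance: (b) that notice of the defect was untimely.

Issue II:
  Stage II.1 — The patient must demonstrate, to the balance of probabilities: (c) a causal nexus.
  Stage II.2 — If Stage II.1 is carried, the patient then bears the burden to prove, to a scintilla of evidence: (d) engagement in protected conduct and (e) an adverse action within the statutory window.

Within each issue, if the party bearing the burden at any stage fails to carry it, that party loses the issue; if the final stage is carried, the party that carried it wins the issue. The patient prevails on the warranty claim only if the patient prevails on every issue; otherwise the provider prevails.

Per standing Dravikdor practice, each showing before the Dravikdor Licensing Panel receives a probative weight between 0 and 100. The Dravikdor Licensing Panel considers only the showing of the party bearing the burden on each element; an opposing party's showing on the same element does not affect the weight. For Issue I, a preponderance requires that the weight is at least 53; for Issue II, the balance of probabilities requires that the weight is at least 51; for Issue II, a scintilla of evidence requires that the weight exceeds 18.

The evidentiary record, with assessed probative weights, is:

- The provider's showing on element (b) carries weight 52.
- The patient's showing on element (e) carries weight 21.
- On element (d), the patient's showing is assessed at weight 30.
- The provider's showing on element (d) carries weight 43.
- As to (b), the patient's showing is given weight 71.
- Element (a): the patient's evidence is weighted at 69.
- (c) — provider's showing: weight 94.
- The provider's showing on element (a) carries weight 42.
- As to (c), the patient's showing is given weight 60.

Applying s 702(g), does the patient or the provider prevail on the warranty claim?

patient

— Issue I —
Stage I.1 (patient, a preponderance, weight is at least 53): (a) 69 (provider's 42 disregarded) ≥ 53 — meets.
  Stage I.1 carried; the burden shifts to the provider.
Stage I.2 (provider, a preponderance, weight is at least 53): (b) 52 (patient's 71 disregarded) < 53 — fails.
  Not every element is met, so the provider fails to carry Stage I.2.
The analysis ends at Stage I.2; the patient prevails on this issue.
— Issue II —
At Stage II.1 the patient must meet the balance of probabilities (weight is at least 51): on (c) the weight is 60 (the provider's 94 is given no effect), ≥ 51, so (c) meets the standard.
  Stage II.1 carried; the burden remains with the patient.
At Stage II.2 the patient must meet a scintilla of evidence (weight exceeds 18): on (d) the weight is 30 (the provider's 43 is given no effect), which does exceed 18, so (d) meets the standard; on (e) the weight is 21, > 18, so (e) meets the standard.
  The patient carries the last stage.
Every stage carried; the patient prevails on this issue.
Per-issue: Issue I → patient; Issue II → patient. The patient must prevail on every issue; overall, the patient prevails.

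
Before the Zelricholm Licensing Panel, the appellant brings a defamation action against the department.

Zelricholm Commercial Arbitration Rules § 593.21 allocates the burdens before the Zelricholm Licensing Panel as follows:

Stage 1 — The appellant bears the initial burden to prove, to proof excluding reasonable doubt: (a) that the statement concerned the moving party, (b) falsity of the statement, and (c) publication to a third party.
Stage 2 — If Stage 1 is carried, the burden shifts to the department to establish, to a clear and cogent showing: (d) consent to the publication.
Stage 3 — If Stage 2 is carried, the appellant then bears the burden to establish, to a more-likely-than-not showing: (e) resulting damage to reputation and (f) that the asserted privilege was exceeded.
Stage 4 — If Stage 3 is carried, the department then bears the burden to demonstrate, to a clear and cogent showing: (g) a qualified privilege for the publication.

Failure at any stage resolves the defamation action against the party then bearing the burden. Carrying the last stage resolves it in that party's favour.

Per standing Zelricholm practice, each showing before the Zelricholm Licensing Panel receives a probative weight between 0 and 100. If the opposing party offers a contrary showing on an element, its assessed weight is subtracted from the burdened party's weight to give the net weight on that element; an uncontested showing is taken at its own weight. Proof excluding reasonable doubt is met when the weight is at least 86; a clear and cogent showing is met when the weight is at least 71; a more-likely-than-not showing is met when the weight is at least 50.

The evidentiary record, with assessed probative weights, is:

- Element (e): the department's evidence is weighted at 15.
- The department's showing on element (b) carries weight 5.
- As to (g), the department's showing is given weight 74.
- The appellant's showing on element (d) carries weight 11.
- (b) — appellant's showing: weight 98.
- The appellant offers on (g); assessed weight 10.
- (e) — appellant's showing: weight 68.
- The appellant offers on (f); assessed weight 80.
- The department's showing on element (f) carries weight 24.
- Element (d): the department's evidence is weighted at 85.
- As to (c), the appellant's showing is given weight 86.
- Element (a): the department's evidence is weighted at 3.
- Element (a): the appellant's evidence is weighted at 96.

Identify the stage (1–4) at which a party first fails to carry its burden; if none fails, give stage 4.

Stage 1 (appellant, proof excluding reasonable doubt, weight is at least 86): (a) net 96−3=93 ≥ 86 — meets; (b) net 98−5=93 ≥ 86 — meets; (c) 86 ≥ 86 — meets.
  All elements met. The burden passes to the department.
Stage 2 (department, a clear and cogent showing, weight is at least 71): (d) net 85−11=74 ≥ 71 — meets.
  Stage 2 carried; the burden shifts to the appellant.
Stage 3 (appellant, a more-likely-than-not showing, weight is at least 50): (e) net 68−15=53 ≥ 50 — meets; (f) net 80−24=56 ≥ 50 — meets.
  All elements met. The burden passes to the department.
Stage 4 (department, a clear and cogent showing, weight is at least 71): (g) net 74−10=64 < 71 — fails.
  The department does not carry Stage 4.
The appellant prevails.

stage 4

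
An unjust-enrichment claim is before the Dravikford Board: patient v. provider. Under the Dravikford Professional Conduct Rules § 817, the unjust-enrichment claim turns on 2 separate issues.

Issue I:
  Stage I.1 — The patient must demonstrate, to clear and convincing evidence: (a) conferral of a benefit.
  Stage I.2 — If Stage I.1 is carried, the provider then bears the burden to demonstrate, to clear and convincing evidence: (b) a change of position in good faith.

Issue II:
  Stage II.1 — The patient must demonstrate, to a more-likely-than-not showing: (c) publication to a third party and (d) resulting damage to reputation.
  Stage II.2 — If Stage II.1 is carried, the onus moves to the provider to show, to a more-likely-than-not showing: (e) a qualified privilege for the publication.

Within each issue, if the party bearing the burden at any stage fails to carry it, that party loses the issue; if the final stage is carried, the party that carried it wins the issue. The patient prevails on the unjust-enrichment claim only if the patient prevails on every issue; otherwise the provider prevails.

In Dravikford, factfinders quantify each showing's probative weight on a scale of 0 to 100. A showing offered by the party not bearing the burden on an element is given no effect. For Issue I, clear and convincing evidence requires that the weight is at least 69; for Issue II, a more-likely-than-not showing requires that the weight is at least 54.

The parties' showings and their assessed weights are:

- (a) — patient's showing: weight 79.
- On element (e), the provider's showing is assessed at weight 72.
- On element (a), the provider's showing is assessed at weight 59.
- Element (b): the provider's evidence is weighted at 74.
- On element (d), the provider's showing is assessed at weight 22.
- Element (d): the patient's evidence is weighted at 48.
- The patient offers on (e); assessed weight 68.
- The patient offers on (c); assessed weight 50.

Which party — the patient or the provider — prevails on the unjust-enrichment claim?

— Issue I —
At Stage I.1 the patient must meet clear and convincing evidence (weight is at least 69): on (a) the weight is 79 (the provider's 59 is given no effect), which does reach 69, so (a) meets the standard.
  Stage I.1 carried; the burden shifts to the provider.
At Stage I.2 the provider must meet clear and convincing evidence (weight is at least 69): on (b) the weight is 74, ≥ 69, so (b) meets the standard.
  The provider carries the last stage.
Every stage carried; the provider prevails on this issue.
— Issue II —
Stage II.1 — burden on patient; standard: a more-likely-than-not showing (weight is at least 54).
    (c): 50 < 54 [not met]
    (d): 48 (provider's 22 disregarded) < 54 [not met]
  Stage II.1 not carried; the patient fails its burden.
The provider prevails on this issue.
Per-issue: Issue I → provider; Issue II → provider. The patient must prevail on every issue; overall, the provider prevails.

provider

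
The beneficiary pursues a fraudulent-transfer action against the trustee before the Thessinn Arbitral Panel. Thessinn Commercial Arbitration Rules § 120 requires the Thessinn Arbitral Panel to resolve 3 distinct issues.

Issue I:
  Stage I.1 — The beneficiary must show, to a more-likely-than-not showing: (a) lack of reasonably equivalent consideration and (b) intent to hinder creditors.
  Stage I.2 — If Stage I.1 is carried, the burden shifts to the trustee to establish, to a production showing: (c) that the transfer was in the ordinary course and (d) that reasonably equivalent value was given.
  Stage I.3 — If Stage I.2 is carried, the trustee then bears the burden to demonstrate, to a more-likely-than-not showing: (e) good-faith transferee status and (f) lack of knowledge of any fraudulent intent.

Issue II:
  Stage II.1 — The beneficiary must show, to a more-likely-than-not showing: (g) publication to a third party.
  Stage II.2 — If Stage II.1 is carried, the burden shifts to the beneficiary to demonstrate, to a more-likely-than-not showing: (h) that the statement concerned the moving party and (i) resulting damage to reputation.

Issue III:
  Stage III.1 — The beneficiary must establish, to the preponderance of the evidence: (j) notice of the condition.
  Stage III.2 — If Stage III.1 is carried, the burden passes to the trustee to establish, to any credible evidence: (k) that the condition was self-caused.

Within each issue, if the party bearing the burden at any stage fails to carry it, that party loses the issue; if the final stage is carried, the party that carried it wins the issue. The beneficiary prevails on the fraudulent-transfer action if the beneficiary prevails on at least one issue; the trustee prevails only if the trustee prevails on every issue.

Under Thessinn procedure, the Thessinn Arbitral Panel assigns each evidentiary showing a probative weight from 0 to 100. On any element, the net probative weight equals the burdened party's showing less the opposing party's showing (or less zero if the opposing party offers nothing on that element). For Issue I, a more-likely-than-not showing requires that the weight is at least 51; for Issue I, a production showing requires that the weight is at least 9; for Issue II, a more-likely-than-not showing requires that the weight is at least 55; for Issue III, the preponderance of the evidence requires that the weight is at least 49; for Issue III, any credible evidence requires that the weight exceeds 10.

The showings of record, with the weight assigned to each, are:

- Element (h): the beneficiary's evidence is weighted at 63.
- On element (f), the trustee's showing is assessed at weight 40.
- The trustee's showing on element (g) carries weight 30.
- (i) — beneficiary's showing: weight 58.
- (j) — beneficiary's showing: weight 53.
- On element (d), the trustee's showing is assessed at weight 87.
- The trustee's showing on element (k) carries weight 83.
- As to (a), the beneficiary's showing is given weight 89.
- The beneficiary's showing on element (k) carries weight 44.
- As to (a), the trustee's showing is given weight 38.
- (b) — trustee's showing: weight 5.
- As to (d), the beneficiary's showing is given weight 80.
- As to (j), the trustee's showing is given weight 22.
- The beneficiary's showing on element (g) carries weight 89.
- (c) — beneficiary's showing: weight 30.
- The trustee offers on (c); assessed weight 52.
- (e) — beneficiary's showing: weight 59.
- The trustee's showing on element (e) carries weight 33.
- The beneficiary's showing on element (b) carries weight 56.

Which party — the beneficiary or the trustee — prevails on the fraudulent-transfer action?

— Issue I —
At Stage I.1 the beneficiary must meet a more-likely-than-not showing (weight is at least 51): on (a) the weight is 89 less the opposing 38 gives net 51, ≥ 51, so (a) meets the standard; on (b) the weight is 56 less the opposing 5 gives net 51, which does reach 51, so (b) meets the standard.
  All elements met. The burden passes to the trustee.
At Stage I.2 the trustee must meet a production showing (weight is at least 9): on (c) the weight is 52 less the opposing 30 gives net 22, which does reach 9, so (c) meets the standard; on (d) the weight is 87 less the opposing 80 gives net 7, < 9, so (d) does not meet the standard.
  Not every element is met, so the trustee fails to carry Stage I.2.
The analysis ends at Stage I.2; the beneficiary prevails on this issue.
— Issue II —
Stage II.1 — burden on beneficiary; standard: a more-likely-than-not showing (weight is at least 55).
    (g): 89 − 30 = 59 ≥ 55 [met]
  Stage II.1 carried; the burden remains with the beneficiary.
Stage II.2 — burden on beneficiary; standard: a more-likely-than-not showing (weight is at least 55).
    (h): 63 ≥ 55 [met]
    (i): 58 ≥ 55 [met]
  Stage II.2 carried; the final stage is satisfied.
With every stage satisfied, the beneficiary prevails on this issue.
— Issue III —
Stage III.1 — burden on beneficiary; standard: the preponderance of the evidence (weight is at least 49).
    (j): 53 − 22 = 31 < 49 [not met]
  The beneficiary does not carry Stage III.1.
So the trustee prevails on this issue.
Per-issue: Issue I → beneficiary; Issue II → beneficiary; Issue III → trustee. The beneficiary must prevail on at least one issue; overall, the beneficiary prevails.

beneficiary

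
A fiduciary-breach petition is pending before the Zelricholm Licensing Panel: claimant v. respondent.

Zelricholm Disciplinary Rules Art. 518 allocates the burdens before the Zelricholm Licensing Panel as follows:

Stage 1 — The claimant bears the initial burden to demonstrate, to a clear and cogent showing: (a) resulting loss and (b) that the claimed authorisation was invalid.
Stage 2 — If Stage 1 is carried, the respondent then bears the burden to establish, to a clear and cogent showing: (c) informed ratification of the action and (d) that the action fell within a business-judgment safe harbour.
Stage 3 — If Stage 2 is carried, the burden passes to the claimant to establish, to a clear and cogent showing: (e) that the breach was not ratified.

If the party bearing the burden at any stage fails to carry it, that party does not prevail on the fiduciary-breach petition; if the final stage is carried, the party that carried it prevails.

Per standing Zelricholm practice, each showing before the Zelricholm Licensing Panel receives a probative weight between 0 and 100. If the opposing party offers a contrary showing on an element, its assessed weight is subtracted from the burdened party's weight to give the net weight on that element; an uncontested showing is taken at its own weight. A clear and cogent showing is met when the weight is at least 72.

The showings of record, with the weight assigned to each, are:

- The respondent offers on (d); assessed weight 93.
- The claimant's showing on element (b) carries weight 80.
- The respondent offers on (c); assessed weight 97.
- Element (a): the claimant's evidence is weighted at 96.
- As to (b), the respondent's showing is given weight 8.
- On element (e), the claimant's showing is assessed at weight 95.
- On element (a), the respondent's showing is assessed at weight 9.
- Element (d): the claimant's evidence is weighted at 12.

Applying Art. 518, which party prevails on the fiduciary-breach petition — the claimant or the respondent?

claimant

At Stage 1 the claimant must meet a clear and cogent showing (weight is at least 72): on (a) the weight is 96 less the opposing 9 gives net 87, ≥ 72, so (a) meets the standard; on (b) the weight is 80 less the opposing 8 gives net 72, ≥ 72, so (b) meets the standard.
  Stage 1 is satisfied; the onus moves to the respondent.
At Stage 2 the respondent must meet a clear and cogent showing (weight is at least 72): on (c) the weight is 97, which does reach 72, so (c) meets the standard; on (d) the weight is 93 less the opposing 12 gives net 81, which does reach 72, so (d) meets the standard.
  Stage 2 is satisfied; the onus moves to the claimant.
At Stage 3 the claimant must meet a clear and cogent showing (weight is at least 72): on (e) the weight is 95, which does reach 72, so (e) meets the standard.
  The claimant carries the last stage.
Every stage carried; the claimant prevails.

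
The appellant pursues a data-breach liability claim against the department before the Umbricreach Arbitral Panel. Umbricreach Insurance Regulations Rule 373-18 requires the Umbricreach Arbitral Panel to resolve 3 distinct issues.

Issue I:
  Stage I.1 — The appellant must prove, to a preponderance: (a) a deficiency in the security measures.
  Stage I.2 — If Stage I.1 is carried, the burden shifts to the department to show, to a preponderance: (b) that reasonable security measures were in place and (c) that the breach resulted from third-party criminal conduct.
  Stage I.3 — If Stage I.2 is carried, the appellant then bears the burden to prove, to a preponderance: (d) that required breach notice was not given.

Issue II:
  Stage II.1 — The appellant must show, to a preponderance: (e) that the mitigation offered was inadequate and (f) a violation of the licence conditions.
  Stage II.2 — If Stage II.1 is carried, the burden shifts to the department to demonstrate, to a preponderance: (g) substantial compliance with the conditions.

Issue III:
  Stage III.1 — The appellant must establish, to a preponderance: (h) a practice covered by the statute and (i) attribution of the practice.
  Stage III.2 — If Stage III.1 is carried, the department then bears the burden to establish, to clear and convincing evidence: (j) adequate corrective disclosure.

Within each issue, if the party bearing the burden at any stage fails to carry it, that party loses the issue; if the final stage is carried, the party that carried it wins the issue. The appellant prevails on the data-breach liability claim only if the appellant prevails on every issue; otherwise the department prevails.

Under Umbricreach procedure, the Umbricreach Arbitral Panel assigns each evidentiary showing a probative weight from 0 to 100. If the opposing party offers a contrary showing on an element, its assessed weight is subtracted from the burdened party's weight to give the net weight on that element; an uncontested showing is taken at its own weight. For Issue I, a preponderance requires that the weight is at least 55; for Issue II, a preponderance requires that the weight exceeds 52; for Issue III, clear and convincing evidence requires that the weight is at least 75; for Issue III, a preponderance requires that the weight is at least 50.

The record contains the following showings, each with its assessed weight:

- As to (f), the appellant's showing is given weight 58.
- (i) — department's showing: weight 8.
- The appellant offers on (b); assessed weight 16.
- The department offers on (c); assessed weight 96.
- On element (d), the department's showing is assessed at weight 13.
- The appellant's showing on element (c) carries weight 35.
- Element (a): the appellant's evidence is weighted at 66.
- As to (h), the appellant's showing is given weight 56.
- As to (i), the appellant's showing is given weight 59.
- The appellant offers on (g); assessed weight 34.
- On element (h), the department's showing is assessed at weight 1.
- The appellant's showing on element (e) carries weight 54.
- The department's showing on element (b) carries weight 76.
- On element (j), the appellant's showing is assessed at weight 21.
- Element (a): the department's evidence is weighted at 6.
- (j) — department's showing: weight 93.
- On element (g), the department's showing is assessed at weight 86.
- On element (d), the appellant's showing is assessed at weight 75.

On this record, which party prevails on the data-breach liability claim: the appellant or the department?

appellant

— Issue I —
Stage I.1 (appellant, a preponderance, weight is at least 55): (a) net 66−6=60 ≥ 55 — meets.
  Stage I.1 carried; the burden shifts to the department.
Stage I.2 (department, a preponderance, weight is at least 55): (b) net 76−16=60 ≥ 55 — meets; (c) net 96−35=61 ≥ 55 — meets.
  Stage I.2 is satisfied; the onus moves to the appellant.
Stage I.3 (appellant, a preponderance, weight is at least 55): (d) net 75−13=62 ≥ 55 — meets.
  All elements met at the final stage.
With every stage satisfied, the appellant prevails on this issue.
— Issue II —
At Stage II.1 the appellant must meet a preponderance (weight exceeds 52): on (e) the weight is 54, > 52, so (e) meets the standard; on (f) the weight is 58, which does exceed 52, so (f) meets the standard.
  The appellant carries Stage II.1; the department now bears the burden.
At Stage II.2 the department must meet a preponderance (weight exceeds 52): on (g) the weight is 86 less the opposing 34 gives net 52, ≤ 52, so (g) does not meet the standard.
  Not every element is met, so the department fails to carry Stage II.2.
The appellant prevails on this issue.
— Issue III —
Stage III.1 — burden on appellant; standard: a preponderance (weight is at least 50).
    (h): 56 − 1 = 55 ≥ 50 [met]
    (i): 59 − 8 = 51 ≥ 50 [met]
  Stage III.1 is satisfied; the onus moves to the department.
Stage III.2 — burden on department; standard: clear and convincing evidence (weight is at least 75).
    (j): 93 − 21 = 72 < 75 [not met]
  The department does not carry Stage III.2.
The appellant prevails on this issue.
Per-issue: Issue I → appellant; Issue II → appellant; Issue III → appellant. The appellant must prevail on every issue; overall, the appellant prevails.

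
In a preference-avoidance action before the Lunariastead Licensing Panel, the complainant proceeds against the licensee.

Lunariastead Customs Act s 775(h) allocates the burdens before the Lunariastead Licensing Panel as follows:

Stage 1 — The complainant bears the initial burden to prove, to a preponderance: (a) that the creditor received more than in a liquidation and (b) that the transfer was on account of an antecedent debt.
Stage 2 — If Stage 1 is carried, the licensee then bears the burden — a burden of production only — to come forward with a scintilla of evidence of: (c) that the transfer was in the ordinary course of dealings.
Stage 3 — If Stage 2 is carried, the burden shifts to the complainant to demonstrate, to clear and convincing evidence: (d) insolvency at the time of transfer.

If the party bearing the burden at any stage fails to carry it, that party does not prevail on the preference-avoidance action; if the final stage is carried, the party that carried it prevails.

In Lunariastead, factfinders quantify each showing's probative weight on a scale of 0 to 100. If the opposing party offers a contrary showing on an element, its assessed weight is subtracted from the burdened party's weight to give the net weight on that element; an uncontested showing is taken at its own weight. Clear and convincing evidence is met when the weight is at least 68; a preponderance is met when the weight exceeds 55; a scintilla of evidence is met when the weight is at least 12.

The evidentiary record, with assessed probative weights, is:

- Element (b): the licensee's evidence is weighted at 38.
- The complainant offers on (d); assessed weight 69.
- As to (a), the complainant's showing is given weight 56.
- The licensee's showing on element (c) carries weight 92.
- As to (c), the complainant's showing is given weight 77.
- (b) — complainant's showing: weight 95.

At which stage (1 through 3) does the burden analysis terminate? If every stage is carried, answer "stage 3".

Stage 1 — burden on complainant; standard: a preponderance (weight exceeds 55).
    (a): 56 > 55 [met]
    (b): 95 − 38 = 57 > 55 [met]
  Stage 1 carried; the burden shifts to the licensee.
Stage 2 — burden on licensee; standard: a scintilla of evidence (weight is at least 12).
    (c): 92 − 77 = 15 ≥ 12 [met]
  All elements met. The burden passes to the complainant.
Stage 3 — burden on complainant; standard: clear and convincing evidence (weight is at least 68).
    (d): 69 ≥ 68 [met]
  Stage 3 carried; the final stage is satisfied.
Every stage carried; the complainant prevails.

stage 3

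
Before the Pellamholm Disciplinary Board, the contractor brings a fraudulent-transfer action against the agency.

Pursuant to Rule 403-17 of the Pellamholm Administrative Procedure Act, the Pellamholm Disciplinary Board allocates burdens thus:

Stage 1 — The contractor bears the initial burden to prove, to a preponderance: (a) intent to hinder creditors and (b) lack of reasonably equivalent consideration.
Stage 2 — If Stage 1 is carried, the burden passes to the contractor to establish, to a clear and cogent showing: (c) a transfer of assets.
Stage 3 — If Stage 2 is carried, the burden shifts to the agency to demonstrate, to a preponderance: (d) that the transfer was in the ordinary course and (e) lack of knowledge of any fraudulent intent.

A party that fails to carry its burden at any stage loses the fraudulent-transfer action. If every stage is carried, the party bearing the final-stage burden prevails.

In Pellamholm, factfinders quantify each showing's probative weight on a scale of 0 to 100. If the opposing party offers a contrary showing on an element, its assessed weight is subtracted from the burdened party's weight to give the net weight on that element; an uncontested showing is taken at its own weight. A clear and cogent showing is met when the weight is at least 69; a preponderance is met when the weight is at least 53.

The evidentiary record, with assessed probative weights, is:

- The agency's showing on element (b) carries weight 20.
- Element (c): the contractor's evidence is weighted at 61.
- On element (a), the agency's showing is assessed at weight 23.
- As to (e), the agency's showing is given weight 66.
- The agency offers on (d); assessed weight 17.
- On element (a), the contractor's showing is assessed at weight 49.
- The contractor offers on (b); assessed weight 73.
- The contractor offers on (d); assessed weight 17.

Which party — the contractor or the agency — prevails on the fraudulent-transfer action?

Stage 1 (contractor, a preponderance, weight is at least 53): (a) net 49−23=26 < 53 — fails; (b) net 73−20=53 ≥ 53 — meets.
  Stage 1 not carried; the contractor fails its burden.
So the agency prevails.

agency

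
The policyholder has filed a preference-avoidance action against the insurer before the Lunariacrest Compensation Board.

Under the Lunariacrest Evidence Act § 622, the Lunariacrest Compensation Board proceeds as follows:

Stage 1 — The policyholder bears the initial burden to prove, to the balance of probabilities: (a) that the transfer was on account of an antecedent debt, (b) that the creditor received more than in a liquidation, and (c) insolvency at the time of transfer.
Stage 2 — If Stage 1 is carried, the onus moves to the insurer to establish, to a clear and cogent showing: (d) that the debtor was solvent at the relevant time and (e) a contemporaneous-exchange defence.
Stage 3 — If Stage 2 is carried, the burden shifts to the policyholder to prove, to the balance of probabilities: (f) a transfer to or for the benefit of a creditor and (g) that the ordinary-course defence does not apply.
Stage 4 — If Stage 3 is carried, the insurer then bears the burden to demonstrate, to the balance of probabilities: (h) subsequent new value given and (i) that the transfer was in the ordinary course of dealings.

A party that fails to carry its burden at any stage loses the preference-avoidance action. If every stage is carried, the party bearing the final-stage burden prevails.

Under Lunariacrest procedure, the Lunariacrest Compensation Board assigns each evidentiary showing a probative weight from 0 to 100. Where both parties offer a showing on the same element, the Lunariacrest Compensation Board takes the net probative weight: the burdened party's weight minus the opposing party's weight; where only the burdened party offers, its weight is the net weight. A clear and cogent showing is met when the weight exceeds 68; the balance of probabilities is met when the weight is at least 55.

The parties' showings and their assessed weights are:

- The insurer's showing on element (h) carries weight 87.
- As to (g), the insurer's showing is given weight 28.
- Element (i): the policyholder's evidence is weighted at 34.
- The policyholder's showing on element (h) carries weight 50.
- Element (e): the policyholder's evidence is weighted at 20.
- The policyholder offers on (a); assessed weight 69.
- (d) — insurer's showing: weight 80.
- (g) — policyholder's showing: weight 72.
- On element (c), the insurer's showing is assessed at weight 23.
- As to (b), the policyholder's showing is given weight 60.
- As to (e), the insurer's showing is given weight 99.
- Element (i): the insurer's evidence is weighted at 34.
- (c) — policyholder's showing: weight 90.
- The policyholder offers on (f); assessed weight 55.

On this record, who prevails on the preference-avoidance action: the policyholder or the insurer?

insurer

Stage 1 (policyholder, the balance of probabilities, weight is at least 55): (a) 69 ≥ 55 — meets; (b) 60 ≥ 55 — meets; (c) net 90−23=67 ≥ 55 — meets.
  Stage 1 carried; the burden shifts to the insurer.
Stage 2 (insurer, a clear and cogent showing, weight exceeds 68): (d) 80 > 68 — meets; (e) net 99−20=79 > 68 — meets.
  Stage 2 carried; the burden shifts to the policyholder.
Stage 3 (policyholder, the balance of probabilities, weight is at least 55): (f) 55 ≥ 55 — meets; (g) net 72−28=44 < 55 — fails.
  Stage 3 not carried; the policyholder fails its burden.
So the insurer prevails.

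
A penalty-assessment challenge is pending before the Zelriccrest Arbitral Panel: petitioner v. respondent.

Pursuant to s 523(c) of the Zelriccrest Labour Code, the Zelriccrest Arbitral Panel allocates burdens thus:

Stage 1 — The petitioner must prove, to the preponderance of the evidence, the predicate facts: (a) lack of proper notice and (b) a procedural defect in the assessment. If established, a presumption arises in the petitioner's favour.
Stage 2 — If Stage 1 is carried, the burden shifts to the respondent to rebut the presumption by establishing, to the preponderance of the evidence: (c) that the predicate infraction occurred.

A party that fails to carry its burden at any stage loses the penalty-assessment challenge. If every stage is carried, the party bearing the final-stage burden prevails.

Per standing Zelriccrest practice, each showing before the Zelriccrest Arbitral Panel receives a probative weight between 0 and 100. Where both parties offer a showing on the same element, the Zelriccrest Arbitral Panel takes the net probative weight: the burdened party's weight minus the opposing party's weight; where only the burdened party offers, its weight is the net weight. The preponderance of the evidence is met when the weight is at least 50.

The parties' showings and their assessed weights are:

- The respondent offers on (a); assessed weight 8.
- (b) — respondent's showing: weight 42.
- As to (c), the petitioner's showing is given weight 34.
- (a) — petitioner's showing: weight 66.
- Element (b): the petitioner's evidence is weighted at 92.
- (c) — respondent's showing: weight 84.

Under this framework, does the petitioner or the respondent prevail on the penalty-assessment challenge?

At Stage 1 the petitioner must meet the preponderance of the evidence (weight is at least 50): on (a) the weight is 66 less the opposing 8 gives net 58, ≥ 50, so (a) meets the standard; on (b) the weight is 92 less the opposing 42 gives net 50, ≥ 50, so (b) meets the standard.
  Stage 1 is satisfied; the onus moves to the respondent.
At Stage 2 the respondent must meet the preponderance of the evidence (weight is at least 50): on (c) the weight is 84 less the opposing 34 gives net 50, which does reach 50, so (c) meets the standard.
  Stage 2 carried; the final stage is satisfied.
With every stage satisfied, the respondent prevails.

respondent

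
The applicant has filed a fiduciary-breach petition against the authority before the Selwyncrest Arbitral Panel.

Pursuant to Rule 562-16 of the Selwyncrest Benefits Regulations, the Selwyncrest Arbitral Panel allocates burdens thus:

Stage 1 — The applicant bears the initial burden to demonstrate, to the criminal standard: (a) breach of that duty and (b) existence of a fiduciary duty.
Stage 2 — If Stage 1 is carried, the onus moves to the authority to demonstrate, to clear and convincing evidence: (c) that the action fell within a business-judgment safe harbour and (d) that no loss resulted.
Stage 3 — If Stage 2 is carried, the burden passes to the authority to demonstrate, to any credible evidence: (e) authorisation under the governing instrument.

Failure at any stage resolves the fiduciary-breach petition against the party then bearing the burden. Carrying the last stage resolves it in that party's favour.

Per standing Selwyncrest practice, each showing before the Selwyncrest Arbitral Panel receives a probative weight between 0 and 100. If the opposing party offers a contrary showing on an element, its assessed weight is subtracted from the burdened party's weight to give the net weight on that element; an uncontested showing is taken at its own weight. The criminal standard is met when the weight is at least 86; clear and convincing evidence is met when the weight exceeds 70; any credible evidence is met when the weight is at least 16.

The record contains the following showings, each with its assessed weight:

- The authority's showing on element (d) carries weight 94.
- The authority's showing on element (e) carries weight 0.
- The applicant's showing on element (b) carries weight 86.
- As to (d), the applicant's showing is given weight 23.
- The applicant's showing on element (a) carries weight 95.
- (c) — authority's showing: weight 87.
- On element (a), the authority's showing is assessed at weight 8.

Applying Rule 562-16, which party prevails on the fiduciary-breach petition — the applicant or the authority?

At Stage 1 the applicant must meet the criminal standard (weight is at least 86): on (a) the weight is 95 less the opposing 8 gives net 87, ≥ 86, so (a) meets the standard; on (b) the weight is 86, ≥ 86, so (b) meets the standard.
  Stage 1 is satisfied; the onus moves to the authority.
At Stage 2 the authority must meet clear and convincing evidence (weight exceeds 70): on (c) the weight is 87, which does exceed 70, so (c) meets the standard; on (d) the weight is 94 less the opposing 23 gives net 71, > 70, so (d) meets the standard.
  All elements met. The authority retains the burden for Stage 3.
At Stage 3 the authority must meet any credible evidence (weight is at least 16): on (e) the weight is 0, which does not reach 16, so (e) does not meet the standard.
  Not every element is met, so the authority fails to carry Stage 3.
The applicant prevails.

applicant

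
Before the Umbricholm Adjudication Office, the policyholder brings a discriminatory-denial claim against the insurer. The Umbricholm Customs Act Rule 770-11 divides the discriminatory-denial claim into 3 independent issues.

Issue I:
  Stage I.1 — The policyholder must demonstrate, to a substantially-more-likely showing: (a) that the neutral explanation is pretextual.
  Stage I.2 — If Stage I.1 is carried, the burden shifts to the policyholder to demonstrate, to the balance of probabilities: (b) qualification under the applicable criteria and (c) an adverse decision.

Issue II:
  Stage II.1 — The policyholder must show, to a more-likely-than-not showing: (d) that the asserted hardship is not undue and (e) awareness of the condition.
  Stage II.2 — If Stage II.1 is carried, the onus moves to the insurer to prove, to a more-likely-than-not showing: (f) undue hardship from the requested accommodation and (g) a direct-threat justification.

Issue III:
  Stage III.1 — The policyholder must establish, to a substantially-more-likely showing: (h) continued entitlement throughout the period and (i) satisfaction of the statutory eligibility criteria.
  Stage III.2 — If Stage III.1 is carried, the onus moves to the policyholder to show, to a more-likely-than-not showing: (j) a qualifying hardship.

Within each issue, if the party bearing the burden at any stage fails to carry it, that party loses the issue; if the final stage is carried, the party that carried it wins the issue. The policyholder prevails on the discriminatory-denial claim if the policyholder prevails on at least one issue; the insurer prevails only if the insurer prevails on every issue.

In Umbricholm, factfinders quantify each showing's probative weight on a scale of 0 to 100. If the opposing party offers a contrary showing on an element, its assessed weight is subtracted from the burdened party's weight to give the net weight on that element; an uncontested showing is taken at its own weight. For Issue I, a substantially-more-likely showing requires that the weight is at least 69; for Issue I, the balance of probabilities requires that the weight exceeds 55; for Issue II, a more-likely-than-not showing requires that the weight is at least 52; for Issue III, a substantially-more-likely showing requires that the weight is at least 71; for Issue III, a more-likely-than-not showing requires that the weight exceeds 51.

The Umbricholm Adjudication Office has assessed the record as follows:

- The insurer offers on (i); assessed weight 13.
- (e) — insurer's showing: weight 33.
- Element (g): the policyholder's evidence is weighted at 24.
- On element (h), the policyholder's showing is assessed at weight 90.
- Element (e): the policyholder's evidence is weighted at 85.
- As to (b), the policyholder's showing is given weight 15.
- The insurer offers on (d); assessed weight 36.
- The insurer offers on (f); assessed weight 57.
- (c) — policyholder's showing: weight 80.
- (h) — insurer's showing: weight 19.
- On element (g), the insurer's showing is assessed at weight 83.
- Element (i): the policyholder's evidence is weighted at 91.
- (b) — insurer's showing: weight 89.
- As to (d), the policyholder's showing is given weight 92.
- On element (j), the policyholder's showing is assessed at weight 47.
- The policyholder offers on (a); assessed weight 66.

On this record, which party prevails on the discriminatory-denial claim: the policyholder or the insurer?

insurer

— Issue I —
Stage I.1 (policyholder, a substantially-more-likely showing, weight is at least 69): (a) 66 < 69 — fails.
  Not every element is met, so the policyholder fails to carry Stage I.1.
The insurer prevails on this issue.
— Issue II —
At Stage II.1 the policyholder must meet a more-likely-than-not showing (weight is at least 52): on (d) the weight is 92 less the opposing 36 gives net 56, ≥ 52, so (d) meets the standard; on (e) the weight is 85 less the opposing 33 gives net 52, which does reach 52, so (e) meets the standard.
  All elements met. The burden passes to the insurer.
At Stage II.2 the insurer must meet a more-likely-than-not showing (weight is at least 52): on (f) the weight is 57, ≥ 52, so (f) meets the standard; on (g) the weight is 83 less the opposing 24 gives net 59, ≥ 52, so (g) meets the standard.
  Stage II.2 carried; the final stage is satisfied.
Every stage carried; the insurer prevails on this issue.
— Issue III —
Stage III.1 — burden on policyholder; standard: a substantially-more-likely showing (weight is at least 71).
    (h): 90 − 19 = 71 ≥ 71 [met]
    (i): 91 − 13 = 78 ≥ 71 [met]
  Stage III.1 carried; the burden remains with the policyholder.
Stage III.2 — burden on policyholder; standard: a more-likely-than-not showing (weight exceeds 51).
    (j): 47 ≤ 51 [not met]
  Not every element is met, so the policyholder fails to carry Stage III.2.
The insurer prevails on this issue.
Per-issue: Issue I → insurer; Issue II → insurer; Issue III → insurer. The policyholder must prevail on at least one issue; overall, the insurer prevails.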